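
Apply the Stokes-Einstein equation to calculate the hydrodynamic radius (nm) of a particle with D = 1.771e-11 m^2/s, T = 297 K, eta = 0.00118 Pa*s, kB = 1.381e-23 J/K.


Stokes-Einstein: R = kB*T / (6*pi*eta*D)
R = 1.381e-23 * 297 / (6 * pi * 0.00118 * 1.771e-11)
R = 1.04123e-08 m = 10.41 nm

10.41


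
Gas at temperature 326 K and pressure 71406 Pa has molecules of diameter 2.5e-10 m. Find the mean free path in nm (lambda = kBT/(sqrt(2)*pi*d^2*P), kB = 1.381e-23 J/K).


Mean free path: lambda = kB*T / (sqrt(2) * pi * d^2 * P)
lambda = 1.381e-23 * 326 / (sqrt(2) * pi * (2.5e-10)^2 * 71406)
lambda = 2.27055e-07 m
lambda = 227.06 nm

227.06


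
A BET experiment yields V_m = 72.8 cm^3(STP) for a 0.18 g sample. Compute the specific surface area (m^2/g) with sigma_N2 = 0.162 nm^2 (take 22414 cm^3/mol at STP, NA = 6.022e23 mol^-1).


Number of moles in monolayer = V_m / 22414 = 72.8 / 22414 = 0.00324797
Number of molecules = moles * NA = 0.00324797 * 6.022e23
SA = molecules * sigma / mass
SA = (72.8 / 22414) * 6.022e23 * 0.162e-18 / 0.18
SA = 1760.3 m^2/g

1760.3


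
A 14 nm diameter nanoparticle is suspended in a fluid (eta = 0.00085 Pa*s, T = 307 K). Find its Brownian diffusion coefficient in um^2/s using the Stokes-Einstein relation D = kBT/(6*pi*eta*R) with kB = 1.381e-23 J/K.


Radius R = 14/2 = 7 nm = 7e-09 m
D = kB*T / (6*pi*eta*R)
D = 1.381e-23 * 307 / (6 * pi * 0.00085 * 7e-09)
D = 3.78019e-11 m^2/s = 37.802 um^2/s

37.802


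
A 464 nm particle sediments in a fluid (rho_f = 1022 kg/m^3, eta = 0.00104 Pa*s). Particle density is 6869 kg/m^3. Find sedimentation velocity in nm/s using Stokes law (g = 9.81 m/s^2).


Radius R = 464/2 nm = 2.32e-07 m
Density difference = 6869 - 1022 = 5847 kg/m^3
v = 2 * R^2 * (rho_p - rho_f) * g / (9 * eta)
v = 2 * (2.32e-07)^2 * 5847 * 9.81 / (9 * 0.00104)
v = 6.59678e-07 m/s = 659.6783 nm/s

659.6783


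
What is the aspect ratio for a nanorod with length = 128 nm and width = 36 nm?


Aspect ratio AR = length / diameter
AR = 128 / 36
AR = 3.56

3.56


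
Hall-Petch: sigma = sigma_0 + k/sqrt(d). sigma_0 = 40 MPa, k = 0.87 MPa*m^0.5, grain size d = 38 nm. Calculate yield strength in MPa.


d = 38 nm = 3.8e-08 m
sqrt(d) = 0.0001949359
Hall-Petch contribution = k / sqrt(d) = 0.87 / 0.0001949359 = 4463.0 MPa
sigma = sigma_0 + k/sqrt(d) = 40 + 4463.0 = 4503.0 MPa

4503.0


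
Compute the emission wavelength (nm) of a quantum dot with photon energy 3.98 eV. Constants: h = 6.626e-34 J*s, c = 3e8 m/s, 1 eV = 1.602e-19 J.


Convert energy: E = 3.98 eV = 3.98 * 1.602e-19 = 6.37596e-19 J
lambda = h*c / E = 6.626e-34 * 3e8 / 6.37596e-19
lambda = 3.11765e-07 m = 311.8 nm

311.8


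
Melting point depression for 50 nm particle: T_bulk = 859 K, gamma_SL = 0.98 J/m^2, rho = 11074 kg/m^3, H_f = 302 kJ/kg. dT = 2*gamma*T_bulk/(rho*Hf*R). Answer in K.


Radius R = 50/2 = 25 nm = 2.5e-08 m
Convert H_f = 302 kJ/kg = 302000 J/kg
dT = 2 * gamma_SL * T_bulk / (rho * H_f * R)
dT = 2 * 0.98 * 859 / (11074 * 302000 * 2.5e-08)
dT = 20.1 K

20.1


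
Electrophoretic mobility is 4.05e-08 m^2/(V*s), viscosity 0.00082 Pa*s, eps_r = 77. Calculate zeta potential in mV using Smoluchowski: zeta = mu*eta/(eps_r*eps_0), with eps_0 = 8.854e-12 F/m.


Smoluchowski equation: zeta = mu * eta / (eps_r * eps_0)
zeta = 4.05e-08 * 0.00082 / (77 * 8.854e-12)
zeta = 0.048712 V = 48.71 mV

48.71


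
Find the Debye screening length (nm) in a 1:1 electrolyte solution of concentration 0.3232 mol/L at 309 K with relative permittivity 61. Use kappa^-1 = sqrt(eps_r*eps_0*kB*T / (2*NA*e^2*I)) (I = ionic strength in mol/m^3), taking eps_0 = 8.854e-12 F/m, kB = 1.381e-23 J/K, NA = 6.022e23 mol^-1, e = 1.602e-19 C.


Ionic strength I = 0.3232 * 1^2 * 1000 = 323.2 mol/m^3
kappa^-1 = sqrt(61 * 8.854e-12 * 1.381e-23 * 309 / (2 * 6.022e23 * (1.602e-19)^2 * 323.2))
kappa^-1 = 0.48 nm

0.48


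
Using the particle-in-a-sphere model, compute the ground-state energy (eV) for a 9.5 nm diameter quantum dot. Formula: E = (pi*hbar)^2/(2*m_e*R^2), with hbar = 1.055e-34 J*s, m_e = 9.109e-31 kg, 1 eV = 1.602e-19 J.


Radius R = 9.5/2 = 4.75 nm = 4.75e-09 m
E = (pi * 1.055e-34)^2 / (2 * 9.109e-31 * (4.75e-09)^2)
E(J) = 2.67249e-21
E = E(J) / 1.602e-19 = 0.0167 eV

0.0167


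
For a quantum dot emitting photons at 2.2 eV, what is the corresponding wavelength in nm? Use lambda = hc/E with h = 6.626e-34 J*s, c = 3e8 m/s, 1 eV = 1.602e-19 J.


Convert energy: E = 2.2 eV = 2.2 * 1.602e-19 = 3.5244e-19 J
lambda = h*c / E = 6.626e-34 * 3e8 / 3.5244e-19
lambda = 5.64011e-07 m = 564.0 nm

564.0


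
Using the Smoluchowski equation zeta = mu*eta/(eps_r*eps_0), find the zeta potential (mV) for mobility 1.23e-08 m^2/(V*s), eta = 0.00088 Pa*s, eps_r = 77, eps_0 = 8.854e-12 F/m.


Smoluchowski equation: zeta = mu * eta / (eps_r * eps_0)
zeta = 1.23e-08 * 0.00088 / (77 * 8.854e-12)
zeta = 0.015877 V = 15.88 mV

15.88


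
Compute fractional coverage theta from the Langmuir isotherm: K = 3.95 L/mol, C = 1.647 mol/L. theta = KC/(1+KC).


Langmuir isotherm: theta = K*C / (1 + K*C)
K*C = 3.95 * 1.647 = 6.50565
theta = 6.50565 / (1 + 6.50565) = 6.50565 / 7.50565
theta = 0.8668

0.8668


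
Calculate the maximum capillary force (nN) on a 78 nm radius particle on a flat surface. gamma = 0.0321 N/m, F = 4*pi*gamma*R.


Convert radius: R = 78 nm = 7.8e-08 m
F = 4 * pi * gamma * R
F = 4 * pi * 0.0321 * 7.8e-08
F = 3.14637e-08 N = 31.4637 nN

31.4637


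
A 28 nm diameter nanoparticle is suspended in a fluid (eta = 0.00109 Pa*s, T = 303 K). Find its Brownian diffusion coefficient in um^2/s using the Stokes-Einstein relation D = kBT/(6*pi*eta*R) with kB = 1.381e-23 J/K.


Radius R = 28/2 = 14 nm = 1.4e-08 m
D = kB*T / (6*pi*eta*R)
D = 1.381e-23 * 303 / (6 * pi * 0.00109 * 1.4e-08)
D = 1.45472e-11 m^2/s = 14.547 um^2/s

14.547


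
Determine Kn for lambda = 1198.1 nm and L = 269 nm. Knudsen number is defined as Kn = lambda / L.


Knudsen number Kn = lambda / L
Kn = 1198.1 / 269
Kn = 4.4539

4.4539


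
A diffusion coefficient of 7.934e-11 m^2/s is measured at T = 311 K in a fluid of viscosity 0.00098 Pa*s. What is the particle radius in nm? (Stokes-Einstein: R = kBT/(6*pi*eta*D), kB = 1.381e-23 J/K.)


Stokes-Einstein: R = kB*T / (6*pi*eta*D)
R = 1.381e-23 * 311 / (6 * pi * 0.00098 * 7.934e-11)
R = 2.93045e-09 m = 2.93 nm

2.93


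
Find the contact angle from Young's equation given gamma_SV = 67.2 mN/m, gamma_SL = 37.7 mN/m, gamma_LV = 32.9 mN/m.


cos(theta) = (gamma_SV - gamma_SL) / gamma_LV
cos(theta) = (67.2 - 37.7) / 32.9
cos(theta) = 0.896657
theta = arccos(0.896657) = 26.28 degrees

26.28


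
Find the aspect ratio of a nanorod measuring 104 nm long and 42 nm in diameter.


Aspect ratio AR = length / diameter
AR = 104 / 42
AR = 2.48

2.48


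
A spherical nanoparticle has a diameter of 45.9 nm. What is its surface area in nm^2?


Radius r = 45.9/2 = 22.95 nm
Surface area SA = 4 * pi * r^2
SA = 4 * pi * (22.95)^2
SA = 6618.74 nm^2

6618.74


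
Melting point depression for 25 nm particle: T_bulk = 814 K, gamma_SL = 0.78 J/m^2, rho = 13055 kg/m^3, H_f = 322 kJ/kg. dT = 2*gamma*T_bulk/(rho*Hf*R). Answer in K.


Radius R = 25/2 = 12.5 nm = 1.25e-08 m
Convert H_f = 322 kJ/kg = 322000 J/kg
dT = 2 * gamma_SL * T_bulk / (rho * H_f * R)
dT = 2 * 0.78 * 814 / (13055 * 322000 * 1.25e-08)
dT = 24.2 K

24.2


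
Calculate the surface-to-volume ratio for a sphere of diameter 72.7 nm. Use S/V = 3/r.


Radius r = 72.7/2 = 36.35 nm
S/V = 3 / r = 3 / 36.35
S/V = 0.0825 nm^-1

0.0825


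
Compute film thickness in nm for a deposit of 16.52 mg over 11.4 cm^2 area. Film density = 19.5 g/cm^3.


Convert: m = 16.52 mg = 1.6520e-05 kg, A = 11.4 cm^2 = 1.1400e-03 m^2, rho = 19.5 g/cm^3 = 19500 kg/m^3
t = m / (A * rho)
t = 1.6520e-05 / (1.1400e-03 * 19500)
t = 7.4314e-07 m = 743.1 nm

743.1


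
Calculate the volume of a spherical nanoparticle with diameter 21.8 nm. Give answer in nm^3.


Radius r = 21.8/2 = 10.9 nm
Volume V = (4/3) * pi * r^3
V = (4/3) * pi * (10.9)^3
V = 5424.6 nm^3

5424.6


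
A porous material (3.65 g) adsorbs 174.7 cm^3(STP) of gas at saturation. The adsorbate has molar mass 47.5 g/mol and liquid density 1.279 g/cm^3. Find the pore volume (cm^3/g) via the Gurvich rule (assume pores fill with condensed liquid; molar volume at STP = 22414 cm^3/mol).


Moles adsorbed n = V_ads / 22414 = 174.7 / 22414 = 7.794236e-03 mol
Liquid volume V_liq = n * M / rho_liq = 7.794236e-03 * 47.5 / 1.279 = 0.28947 cm^3
Specific pore volume V_pore = V_liq / m_sample = 0.28947 / 3.65
V_pore = 0.0793 cm^3/g

0.0793


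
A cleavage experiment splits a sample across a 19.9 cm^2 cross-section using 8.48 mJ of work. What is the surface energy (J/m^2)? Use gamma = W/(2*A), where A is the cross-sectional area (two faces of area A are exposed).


Convert: A = 19.9 cm^2 = 0.00199 m^2, W = 8.48 mJ = 0.00848 J
Cleaving exposes two faces of area A, so total new surface = 2*A and gamma = W / (2*A)
gamma = 0.00848 / (2 * 0.00199)
gamma = 2.131 J/m^2

2.131


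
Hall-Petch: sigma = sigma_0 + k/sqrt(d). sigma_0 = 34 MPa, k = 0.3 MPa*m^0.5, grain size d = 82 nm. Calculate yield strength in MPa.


d = 82 nm = 8.2e-08 m
sqrt(d) = 0.0002863564
Hall-Petch contribution = k / sqrt(d) = 0.3 / 0.0002863564 = 1047.6 MPa
sigma = sigma_0 + k/sqrt(d) = 34 + 1047.6 = 1081.6 MPa

1081.6


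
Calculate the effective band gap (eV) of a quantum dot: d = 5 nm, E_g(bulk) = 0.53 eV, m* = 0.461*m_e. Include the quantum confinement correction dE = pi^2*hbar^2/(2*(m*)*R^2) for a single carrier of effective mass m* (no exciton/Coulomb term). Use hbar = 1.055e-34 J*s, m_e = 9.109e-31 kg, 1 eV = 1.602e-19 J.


Radius R = 5/2 nm = 2.5e-09 m
Confinement energy dE = pi^2 * hbar^2 / (2 * m_eff * m_e * R^2)
dE = pi^2 * (1.055e-34)^2 / (2 * 0.461 * 9.109e-31 * (2.5e-09)^2) J, divided by 1.602e-19 J/eV
dE = 0.1306 eV
Total band gap = E_g(bulk) + dE = 0.53 + 0.1306 = 0.6606 eV

0.6606


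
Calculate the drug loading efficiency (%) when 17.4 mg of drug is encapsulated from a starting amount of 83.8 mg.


Drug loading efficiency = (drug loaded / drug initial) * 100
DLE = 17.4 / 83.8 * 100
DLE = 0.2076 * 100
DLE = 20.76%

20.76


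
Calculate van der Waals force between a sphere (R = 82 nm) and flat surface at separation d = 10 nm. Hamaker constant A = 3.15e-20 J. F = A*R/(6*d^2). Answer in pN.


Convert to SI: R = 82 nm = 8.2e-08 m, d = 10 nm = 1e-08 m
F = A * R / (6 * d^2)
F = 3.15e-20 * 8.2e-08 / (6 * (1e-08)^2)
F = 4.305e-12 N = 4.305 pN

4.305


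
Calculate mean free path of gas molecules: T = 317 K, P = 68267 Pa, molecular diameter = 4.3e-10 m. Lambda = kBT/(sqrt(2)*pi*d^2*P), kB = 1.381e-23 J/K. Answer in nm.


Mean free path: lambda = kB*T / (sqrt(2) * pi * d^2 * P)
lambda = 1.381e-23 * 317 / (sqrt(2) * pi * (4.3e-10)^2 * 68267)
lambda = 7.80621e-08 m
lambda = 78.06 nm

78.06


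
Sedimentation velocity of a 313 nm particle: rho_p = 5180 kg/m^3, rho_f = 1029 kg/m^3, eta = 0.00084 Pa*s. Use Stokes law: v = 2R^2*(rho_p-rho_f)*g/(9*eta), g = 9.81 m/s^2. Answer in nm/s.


Radius R = 313/2 nm = 1.565e-07 m
Density difference = 5180 - 1029 = 4151 kg/m^3
v = 2 * R^2 * (rho_p - rho_f) * g / (9 * eta)
v = 2 * (1.565e-07)^2 * 4151 * 9.81 / (9 * 0.00084)
v = 2.63851e-07 m/s = 263.8509 nm/s

263.8509


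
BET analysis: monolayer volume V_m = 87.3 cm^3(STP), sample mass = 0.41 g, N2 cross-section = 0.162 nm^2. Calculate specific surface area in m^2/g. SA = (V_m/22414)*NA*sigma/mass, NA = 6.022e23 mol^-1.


Number of moles in monolayer = V_m / 22414 = 87.3 / 22414 = 0.00389489
Number of molecules = moles * NA = 0.00389489 * 6.022e23
SA = molecules * sigma / mass
SA = (87.3 / 22414) * 6.022e23 * 0.162e-18 / 0.41
SA = 926.8 m^2/g

926.8


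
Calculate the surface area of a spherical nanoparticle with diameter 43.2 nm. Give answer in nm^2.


Radius r = 43.2/2 = 21.6 nm
Surface area SA = 4 * pi * r^2
SA = 4 * pi * (21.6)^2
SA = 5862.97 nm^2

5862.97


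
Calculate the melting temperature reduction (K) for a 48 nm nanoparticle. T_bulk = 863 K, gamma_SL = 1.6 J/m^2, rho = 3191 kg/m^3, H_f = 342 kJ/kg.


Radius R = 48/2 = 24 nm = 2.4e-08 m
Convert H_f = 342 kJ/kg = 342000 J/kg
dT = 2 * gamma_SL * T_bulk / (rho * H_f * R)
dT = 2 * 1.6 * 863 / (3191 * 342000 * 2.4e-08)
dT = 105.4 K

105.4


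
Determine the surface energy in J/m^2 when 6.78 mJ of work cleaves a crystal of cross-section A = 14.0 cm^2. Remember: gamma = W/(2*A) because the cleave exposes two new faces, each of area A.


Convert: A = 14.0 cm^2 = 0.0014 m^2, W = 6.78 mJ = 0.00678 J
Cleaving exposes two faces of area A, so total new surface = 2*A and gamma = W / (2*A)
gamma = 0.00678 / (2 * 0.0014)
gamma = 2.421 J/m^2

2.421


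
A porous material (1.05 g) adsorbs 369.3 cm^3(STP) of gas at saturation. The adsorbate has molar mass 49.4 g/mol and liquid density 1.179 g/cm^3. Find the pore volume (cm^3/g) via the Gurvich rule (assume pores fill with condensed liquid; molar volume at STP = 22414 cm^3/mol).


Moles adsorbed n = V_ads / 22414 = 369.3 / 22414 = 1.647631e-02 mol
Liquid volume V_liq = n * M / rho_liq = 1.647631e-02 * 49.4 / 1.179 = 0.69036 cm^3
Specific pore volume V_pore = V_liq / m_sample = 0.69036 / 1.05
V_pore = 0.6575 cm^3/g

0.6575


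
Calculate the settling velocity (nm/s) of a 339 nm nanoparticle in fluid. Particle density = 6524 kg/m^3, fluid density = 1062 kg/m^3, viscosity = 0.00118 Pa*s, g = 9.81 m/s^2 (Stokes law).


Radius R = 339/2 nm = 1.695e-07 m
Density difference = 6524 - 1062 = 5462 kg/m^3
v = 2 * R^2 * (rho_p - rho_f) * g / (9 * eta)
v = 2 * (1.695e-07)^2 * 5462 * 9.81 / (9 * 0.00118)
v = 2.89912e-07 m/s = 289.9116 nm/s

289.9116


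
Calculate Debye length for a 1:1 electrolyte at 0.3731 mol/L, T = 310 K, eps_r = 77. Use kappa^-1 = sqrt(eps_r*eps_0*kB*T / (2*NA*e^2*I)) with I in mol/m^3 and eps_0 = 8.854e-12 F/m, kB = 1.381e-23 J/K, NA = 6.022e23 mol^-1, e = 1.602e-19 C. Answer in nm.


Ionic strength I = 0.3731 * 1^2 * 1000 = 373.1 mol/m^3
kappa^-1 = sqrt(77 * 8.854e-12 * 1.381e-23 * 310 / (2 * 6.022e23 * (1.602e-19)^2 * 373.1))
kappa^-1 = 0.503 nm

0.503


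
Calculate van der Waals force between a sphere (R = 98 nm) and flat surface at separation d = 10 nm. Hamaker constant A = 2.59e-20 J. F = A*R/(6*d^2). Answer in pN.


Convert to SI: R = 98 nm = 9.8e-08 m, d = 10 nm = 1e-08 m
F = A * R / (6 * d^2)
F = 2.59e-20 * 9.8e-08 / (6 * (1e-08)^2)
F = 4.23033e-12 N = 4.23 pN

4.23


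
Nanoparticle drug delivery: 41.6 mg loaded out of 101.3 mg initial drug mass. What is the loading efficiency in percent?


Drug loading efficiency = (drug loaded / drug initial) * 100
DLE = 41.6 / 101.3 * 100
DLE = 0.4107 * 100
DLE = 41.07%

41.07


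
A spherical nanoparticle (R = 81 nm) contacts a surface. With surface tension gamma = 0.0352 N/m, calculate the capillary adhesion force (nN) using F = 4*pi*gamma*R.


Convert radius: R = 81 nm = 8.1e-08 m
F = 4 * pi * gamma * R
F = 4 * pi * 0.0352 * 8.1e-08
F = 3.58292e-08 N = 35.8292 nN

35.8292


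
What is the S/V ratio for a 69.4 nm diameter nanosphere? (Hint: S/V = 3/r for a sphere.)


Radius r = 69.4/2 = 34.7 nm
S/V = 3 / r = 3 / 34.7
S/V = 0.0865 nm^-1

0.0865


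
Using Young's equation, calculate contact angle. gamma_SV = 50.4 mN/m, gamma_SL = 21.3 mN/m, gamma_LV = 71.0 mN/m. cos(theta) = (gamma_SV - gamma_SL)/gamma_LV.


cos(theta) = (gamma_SV - gamma_SL) / gamma_LV
cos(theta) = (50.4 - 21.3) / 71.0
cos(theta) = 0.409859
theta = arccos(0.409859) = 65.8 degrees

65.8


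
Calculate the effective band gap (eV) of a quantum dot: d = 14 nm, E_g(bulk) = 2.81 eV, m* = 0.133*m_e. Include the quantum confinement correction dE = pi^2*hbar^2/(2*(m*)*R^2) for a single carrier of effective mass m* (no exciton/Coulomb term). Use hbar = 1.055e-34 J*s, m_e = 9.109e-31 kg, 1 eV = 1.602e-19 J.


Radius R = 14/2 nm = 7e-09 m
Confinement energy dE = pi^2 * hbar^2 / (2 * m_eff * m_e * R^2)
dE = pi^2 * (1.055e-34)^2 / (2 * 0.133 * 9.109e-31 * (7e-09)^2) J, divided by 1.602e-19 J/eV
dE = 0.0578 eV
Total band gap = E_g(bulk) + dE = 2.81 + 0.0578 = 2.8678 eV

2.8678


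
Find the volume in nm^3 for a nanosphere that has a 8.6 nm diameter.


Radius r = 8.6/2 = 4.3 nm
Volume V = (4/3) * pi * r^3
V = (4/3) * pi * (4.3)^3
V = 333.04 nm^3

333.04


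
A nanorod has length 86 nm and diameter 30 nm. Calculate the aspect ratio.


Aspect ratio AR = length / diameter
AR = 86 / 30
AR = 2.87

2.87


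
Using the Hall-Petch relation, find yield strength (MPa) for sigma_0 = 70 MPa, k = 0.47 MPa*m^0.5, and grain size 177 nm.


d = 177 nm = 1.77e-07 m
sqrt(d) = 0.0004207137
Hall-Petch contribution = k / sqrt(d) = 0.47 / 0.0004207137 = 1117.1 MPa
sigma = sigma_0 + k/sqrt(d) = 70 + 1117.1 = 1187.1 MPa

1187.1


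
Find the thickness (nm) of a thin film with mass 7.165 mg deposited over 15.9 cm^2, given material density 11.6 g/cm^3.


Convert: m = 7.165 mg = 7.1650e-06 kg, A = 15.9 cm^2 = 1.5900e-03 m^2, rho = 11.6 g/cm^3 = 11600 kg/m^3
t = m / (A * rho)
t = 7.1650e-06 / (1.5900e-03 * 11600)
t = 3.8847e-07 m = 388.5 nm

388.5


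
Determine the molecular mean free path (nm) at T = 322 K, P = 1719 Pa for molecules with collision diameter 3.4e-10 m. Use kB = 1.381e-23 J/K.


Mean free path: lambda = kB*T / (sqrt(2) * pi * d^2 * P)
lambda = 1.381e-23 * 322 / (sqrt(2) * pi * (3.4e-10)^2 * 1719)
lambda = 5.03676e-06 m
lambda = 5036.76 nm

5036.76


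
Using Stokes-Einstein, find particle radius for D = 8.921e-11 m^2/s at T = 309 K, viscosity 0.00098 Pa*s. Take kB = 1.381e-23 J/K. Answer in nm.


Stokes-Einstein: R = kB*T / (6*pi*eta*D)
R = 1.381e-23 * 309 / (6 * pi * 0.00098 * 8.921e-11)
R = 2.58947e-09 m = 2.59 nm

2.59


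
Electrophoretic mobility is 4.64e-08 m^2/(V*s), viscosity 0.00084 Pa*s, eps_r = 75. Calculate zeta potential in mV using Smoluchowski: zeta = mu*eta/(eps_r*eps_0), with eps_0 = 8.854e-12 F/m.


Smoluchowski equation: zeta = mu * eta / (eps_r * eps_0)
zeta = 4.64e-08 * 0.00084 / (75 * 8.854e-12)
zeta = 0.058694 V = 58.69 mV

58.69


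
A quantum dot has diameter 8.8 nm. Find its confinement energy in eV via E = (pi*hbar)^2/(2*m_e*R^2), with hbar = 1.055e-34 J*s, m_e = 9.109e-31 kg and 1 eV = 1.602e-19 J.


Radius R = 8.8/2 = 4.4 nm = 4.4e-09 m
E = (pi * 1.055e-34)^2 / (2 * 9.109e-31 * (4.4e-09)^2)
E(J) = 3.11457e-21
E = E(J) / 1.602e-19 = 0.0194 eV

0.0194


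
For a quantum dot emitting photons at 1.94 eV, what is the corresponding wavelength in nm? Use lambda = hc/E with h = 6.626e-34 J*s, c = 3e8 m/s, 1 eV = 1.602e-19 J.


Convert energy: E = 1.94 eV = 1.94 * 1.602e-19 = 3.10788e-19 J
lambda = h*c / E = 6.626e-34 * 3e8 / 3.10788e-19
lambda = 6.396e-07 m = 639.6 nm

639.6


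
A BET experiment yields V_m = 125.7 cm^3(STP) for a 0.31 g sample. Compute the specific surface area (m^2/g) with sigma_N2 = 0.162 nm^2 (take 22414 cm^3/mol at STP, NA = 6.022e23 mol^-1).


Number of moles in monolayer = V_m / 22414 = 125.7 / 22414 = 0.0056081
Number of molecules = moles * NA = 0.0056081 * 6.022e23
SA = molecules * sigma / mass
SA = (125.7 / 22414) * 6.022e23 * 0.162e-18 / 0.31
SA = 1764.9 m^2/g

1764.9


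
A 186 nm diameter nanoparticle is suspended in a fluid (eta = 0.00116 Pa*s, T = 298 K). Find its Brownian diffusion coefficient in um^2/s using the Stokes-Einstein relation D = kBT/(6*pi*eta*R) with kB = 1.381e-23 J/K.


Radius R = 186/2 = 93 nm = 9.3e-08 m
D = kB*T / (6*pi*eta*R)
D = 1.381e-23 * 298 / (6 * pi * 0.00116 * 9.3e-08)
D = 2.0238e-12 m^2/s = 2.024 um^2/s

2.024


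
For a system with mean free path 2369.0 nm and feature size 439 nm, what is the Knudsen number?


Knudsen number Kn = lambda / L
Kn = 2369.0 / 439
Kn = 5.3964

5.3964


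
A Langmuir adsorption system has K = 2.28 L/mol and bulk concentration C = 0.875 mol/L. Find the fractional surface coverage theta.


Langmuir isotherm: theta = K*C / (1 + K*C)
K*C = 2.28 * 0.875 = 1.995
theta = 1.995 / (1 + 1.995) = 1.995 / 2.995
theta = 0.6661

0.6661


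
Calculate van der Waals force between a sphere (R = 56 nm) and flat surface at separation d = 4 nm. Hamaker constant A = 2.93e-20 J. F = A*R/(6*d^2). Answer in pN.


Convert to SI: R = 56 nm = 5.6e-08 m, d = 4 nm = 4e-09 m
F = A * R / (6 * d^2)
F = 2.93e-20 * 5.6e-08 / (6 * (4e-09)^2)
F = 1.70917e-11 N = 17.092 pN

17.092


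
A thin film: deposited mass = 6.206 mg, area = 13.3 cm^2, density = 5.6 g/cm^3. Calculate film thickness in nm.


Convert: m = 6.206 mg = 6.2060e-06 kg, A = 13.3 cm^2 = 1.3300e-03 m^2, rho = 5.6 g/cm^3 = 5600 kg/m^3
t = m / (A * rho)
t = 6.2060e-06 / (1.3300e-03 * 5600)
t = 8.3324e-07 m = 833.2 nm

833.2


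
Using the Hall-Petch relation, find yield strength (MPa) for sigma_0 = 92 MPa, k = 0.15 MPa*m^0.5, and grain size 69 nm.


d = 69 nm = 6.9e-08 m
sqrt(d) = 0.0002626785
Hall-Petch contribution = k / sqrt(d) = 0.15 / 0.0002626785 = 571.0 MPa
sigma = sigma_0 + k/sqrt(d) = 92 + 571.0 = 663.0 MPa

663.0


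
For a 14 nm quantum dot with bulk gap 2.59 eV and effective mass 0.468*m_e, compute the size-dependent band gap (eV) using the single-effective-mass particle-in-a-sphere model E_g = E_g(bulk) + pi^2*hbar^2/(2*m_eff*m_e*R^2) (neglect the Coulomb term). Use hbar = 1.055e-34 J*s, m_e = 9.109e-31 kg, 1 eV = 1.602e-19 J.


Radius R = 14/2 nm = 7e-09 m
Confinement energy dE = pi^2 * hbar^2 / (2 * m_eff * m_e * R^2)
dE = pi^2 * (1.055e-34)^2 / (2 * 0.468 * 9.109e-31 * (7e-09)^2) J, divided by 1.602e-19 J/eV
dE = 0.0164 eV
Total band gap = E_g(bulk) + dE = 2.59 + 0.0164 = 2.6064 eV

2.6064


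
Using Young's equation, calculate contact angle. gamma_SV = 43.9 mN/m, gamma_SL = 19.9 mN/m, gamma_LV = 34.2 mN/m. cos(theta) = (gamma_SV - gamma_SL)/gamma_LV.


cos(theta) = (gamma_SV - gamma_SL) / gamma_LV
cos(theta) = (43.9 - 19.9) / 34.2
cos(theta) = 0.701754
theta = arccos(0.701754) = 45.43 degrees

45.43


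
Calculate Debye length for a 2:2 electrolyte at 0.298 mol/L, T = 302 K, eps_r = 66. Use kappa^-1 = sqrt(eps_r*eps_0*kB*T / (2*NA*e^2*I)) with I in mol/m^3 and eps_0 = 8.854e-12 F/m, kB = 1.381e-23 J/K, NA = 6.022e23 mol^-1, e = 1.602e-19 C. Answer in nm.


Ionic strength I = 0.298 * 2^2 * 1000 = 1192 mol/m^3
kappa^-1 = sqrt(66 * 8.854e-12 * 1.381e-23 * 302 / (2 * 6.022e23 * (1.602e-19)^2 * 1192))
kappa^-1 = 0.257 nm

0.257


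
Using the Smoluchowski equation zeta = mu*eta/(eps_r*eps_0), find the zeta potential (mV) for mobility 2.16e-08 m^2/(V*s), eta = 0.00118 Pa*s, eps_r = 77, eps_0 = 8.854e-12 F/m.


Smoluchowski equation: zeta = mu * eta / (eps_r * eps_0)
zeta = 2.16e-08 * 0.00118 / (77 * 8.854e-12)
zeta = 0.037386 V = 37.39 mV

37.39


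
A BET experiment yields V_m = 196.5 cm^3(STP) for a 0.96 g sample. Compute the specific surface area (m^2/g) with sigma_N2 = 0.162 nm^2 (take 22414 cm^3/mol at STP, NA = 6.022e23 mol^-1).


Number of moles in monolayer = V_m / 22414 = 196.5 / 22414 = 0.00876684
Number of molecules = moles * NA = 0.00876684 * 6.022e23
SA = molecules * sigma / mass
SA = (196.5 / 22414) * 6.022e23 * 0.162e-18 / 0.96
SA = 890.9 m^2/g

890.9


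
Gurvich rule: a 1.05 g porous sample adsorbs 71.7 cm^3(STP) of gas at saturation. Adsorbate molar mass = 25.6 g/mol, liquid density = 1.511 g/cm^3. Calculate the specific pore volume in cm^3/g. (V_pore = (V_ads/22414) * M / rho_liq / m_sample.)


Moles adsorbed n = V_ads / 22414 = 71.7 / 22414 = 3.198894e-03 mol
Liquid volume V_liq = n * M / rho_liq = 3.198894e-03 * 25.6 / 1.511 = 0.05420 cm^3
Specific pore volume V_pore = V_liq / m_sample = 0.05420 / 1.05
V_pore = 0.0516 cm^3/g

0.0516


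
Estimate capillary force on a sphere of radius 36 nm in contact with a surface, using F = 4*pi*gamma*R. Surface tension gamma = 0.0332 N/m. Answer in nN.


Convert radius: R = 36 nm = 3.6e-08 m
F = 4 * pi * gamma * R
F = 4 * pi * 0.0332 * 3.6e-08
F = 1.50193e-08 N = 15.0193 nN

15.0193


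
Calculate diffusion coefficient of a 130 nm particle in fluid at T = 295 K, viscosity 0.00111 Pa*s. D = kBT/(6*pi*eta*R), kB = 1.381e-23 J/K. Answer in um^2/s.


Radius R = 130/2 = 65 nm = 6.5e-08 m
D = kB*T / (6*pi*eta*R)
D = 1.381e-23 * 295 / (6 * pi * 0.00111 * 6.5e-08)
D = 2.99556e-12 m^2/s = 2.996 um^2/s

2.996


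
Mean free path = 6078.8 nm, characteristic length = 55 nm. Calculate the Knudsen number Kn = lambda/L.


Knudsen number Kn = lambda / L
Kn = 6078.8 / 55
Kn = 110.5236

110.5236


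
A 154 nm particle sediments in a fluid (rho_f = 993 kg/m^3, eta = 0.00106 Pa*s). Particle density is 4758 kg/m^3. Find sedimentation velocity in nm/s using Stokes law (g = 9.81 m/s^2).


Radius R = 154/2 nm = 7.7e-08 m
Density difference = 4758 - 993 = 3765 kg/m^3
v = 2 * R^2 * (rho_p - rho_f) * g / (9 * eta)
v = 2 * (7.7e-08)^2 * 3765 * 9.81 / (9 * 0.00106)
v = 4.59089e-08 m/s = 45.9089 nm/s

45.9089


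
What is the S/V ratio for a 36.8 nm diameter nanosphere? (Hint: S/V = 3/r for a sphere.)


Radius r = 36.8/2 = 18.4 nm
S/V = 3 / r = 3 / 18.4
S/V = 0.163 nm^-1

0.163


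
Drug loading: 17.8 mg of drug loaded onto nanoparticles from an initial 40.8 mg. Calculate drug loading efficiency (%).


Drug loading efficiency = (drug loaded / drug initial) * 100
DLE = 17.8 / 40.8 * 100
DLE = 0.4363 * 100
DLE = 43.63%

43.63


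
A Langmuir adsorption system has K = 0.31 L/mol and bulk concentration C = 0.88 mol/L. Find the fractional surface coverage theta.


Langmuir isotherm: theta = K*C / (1 + K*C)
K*C = 0.31 * 0.88 = 0.2728
theta = 0.2728 / (1 + 0.2728) = 0.2728 / 1.2728
theta = 0.2143

0.2143


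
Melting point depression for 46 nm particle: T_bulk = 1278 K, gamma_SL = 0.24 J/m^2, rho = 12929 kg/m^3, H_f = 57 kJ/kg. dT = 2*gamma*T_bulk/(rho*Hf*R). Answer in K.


Radius R = 46/2 = 23 nm = 2.3e-08 m
Convert H_f = 57 kJ/kg = 57000 J/kg
dT = 2 * gamma_SL * T_bulk / (rho * H_f * R)
dT = 2 * 0.24 * 1278 / (12929 * 57000 * 2.3e-08)
dT = 36.2 K

36.2


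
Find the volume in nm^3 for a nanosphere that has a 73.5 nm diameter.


Radius r = 73.5/2 = 36.75 nm
Volume V = (4/3) * pi * r^3
V = (4/3) * pi * (36.75)^3
V = 207902.94 nm^3

207902.94


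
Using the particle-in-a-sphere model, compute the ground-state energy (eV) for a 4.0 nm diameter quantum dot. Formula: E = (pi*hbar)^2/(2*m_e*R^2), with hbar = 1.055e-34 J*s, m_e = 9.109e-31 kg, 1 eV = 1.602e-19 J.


Radius R = 4.0/2 = 2 nm = 2e-09 m
E = (pi * 1.055e-34)^2 / (2 * 9.109e-31 * (2e-09)^2)
E(J) = 1.50745e-20
E = E(J) / 1.602e-19 = 0.0941 eV

0.0941


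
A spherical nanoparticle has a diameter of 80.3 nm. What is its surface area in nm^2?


Radius r = 80.3/2 = 40.15 nm
Surface area SA = 4 * pi * r^2
SA = 4 * pi * (40.15)^2
SA = 20257.27 nm^2

20257.27


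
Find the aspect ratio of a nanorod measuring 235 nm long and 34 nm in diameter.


Aspect ratio AR = length / diameter
AR = 235 / 34
AR = 6.91

6.91


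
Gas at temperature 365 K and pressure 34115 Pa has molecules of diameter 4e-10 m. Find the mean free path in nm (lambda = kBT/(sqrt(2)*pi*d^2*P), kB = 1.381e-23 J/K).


Mean free path: lambda = kB*T / (sqrt(2) * pi * d^2 * P)
lambda = 1.381e-23 * 365 / (sqrt(2) * pi * (4e-10)^2 * 34115)
lambda = 2.07853e-07 m
lambda = 207.85 nm

207.85


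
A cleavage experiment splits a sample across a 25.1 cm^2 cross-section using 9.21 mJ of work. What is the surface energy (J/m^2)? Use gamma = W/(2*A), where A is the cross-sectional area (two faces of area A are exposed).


Convert: A = 25.1 cm^2 = 0.00251 m^2, W = 9.21 mJ = 0.00921 J
Cleaving exposes two faces of area A, so total new surface = 2*A and gamma = W / (2*A)
gamma = 0.00921 / (2 * 0.00251)
gamma = 1.835 J/m^2

1.835


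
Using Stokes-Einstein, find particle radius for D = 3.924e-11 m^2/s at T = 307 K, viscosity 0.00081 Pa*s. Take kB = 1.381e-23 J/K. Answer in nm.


Stokes-Einstein: R = kB*T / (6*pi*eta*D)
R = 1.381e-23 * 307 / (6 * pi * 0.00081 * 3.924e-11)
R = 7.07647e-09 m = 7.08 nm

7.08


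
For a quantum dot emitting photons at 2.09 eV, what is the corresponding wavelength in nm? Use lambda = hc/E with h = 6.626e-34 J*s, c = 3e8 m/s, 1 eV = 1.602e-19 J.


Convert energy: E = 2.09 eV = 2.09 * 1.602e-19 = 3.34818e-19 J
lambda = h*c / E = 6.626e-34 * 3e8 / 3.34818e-19
lambda = 5.93696e-07 m = 593.7 nm

593.7


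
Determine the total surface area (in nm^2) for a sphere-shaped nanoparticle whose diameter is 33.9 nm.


Radius r = 33.9/2 = 16.95 nm
Surface area SA = 4 * pi * r^2
SA = 4 * pi * (16.95)^2
SA = 3610.35 nm^2

3610.35


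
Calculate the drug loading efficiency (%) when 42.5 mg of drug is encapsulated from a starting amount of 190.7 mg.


Drug loading efficiency = (drug loaded / drug initial) * 100
DLE = 42.5 / 190.7 * 100
DLE = 0.2229 * 100
DLE = 22.29%

22.29


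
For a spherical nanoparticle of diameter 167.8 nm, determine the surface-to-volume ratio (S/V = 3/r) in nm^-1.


Radius r = 167.8/2 = 83.9 nm
S/V = 3 / r = 3 / 83.9
S/V = 0.0358 nm^-1

0.0358


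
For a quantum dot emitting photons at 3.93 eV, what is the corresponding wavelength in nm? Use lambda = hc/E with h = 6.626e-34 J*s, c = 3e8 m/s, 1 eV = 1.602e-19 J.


Convert energy: E = 3.93 eV = 3.93 * 1.602e-19 = 6.29586e-19 J
lambda = h*c / E = 6.626e-34 * 3e8 / 6.29586e-19
lambda = 3.15731e-07 m = 315.7 nm

315.7


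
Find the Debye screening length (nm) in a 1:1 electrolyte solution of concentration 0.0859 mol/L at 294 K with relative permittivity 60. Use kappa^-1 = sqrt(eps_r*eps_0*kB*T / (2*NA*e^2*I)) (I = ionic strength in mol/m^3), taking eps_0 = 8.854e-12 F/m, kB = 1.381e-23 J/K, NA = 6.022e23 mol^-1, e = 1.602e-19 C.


Ionic strength I = 0.0859 * 1^2 * 1000 = 85.9 mol/m^3
kappa^-1 = sqrt(60 * 8.854e-12 * 1.381e-23 * 294 / (2 * 6.022e23 * (1.602e-19)^2 * 85.9))
kappa^-1 = 0.901 nm

0.901


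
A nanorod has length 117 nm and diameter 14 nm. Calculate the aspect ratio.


Aspect ratio AR = length / diameter
AR = 117 / 14
AR = 8.36

8.36


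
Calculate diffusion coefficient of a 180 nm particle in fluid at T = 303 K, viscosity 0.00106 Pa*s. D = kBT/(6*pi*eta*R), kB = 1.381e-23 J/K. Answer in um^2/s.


Radius R = 180/2 = 90 nm = 9e-08 m
D = kB*T / (6*pi*eta*R)
D = 1.381e-23 * 303 / (6 * pi * 0.00106 * 9e-08)
D = 2.32695e-12 m^2/s = 2.327 um^2/s

2.327


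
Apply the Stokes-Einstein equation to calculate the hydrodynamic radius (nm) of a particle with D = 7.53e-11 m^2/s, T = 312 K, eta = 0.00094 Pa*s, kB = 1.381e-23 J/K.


Stokes-Einstein: R = kB*T / (6*pi*eta*D)
R = 1.381e-23 * 312 / (6 * pi * 0.00094 * 7.53e-11)
R = 3.22942e-09 m = 3.23 nm

3.23


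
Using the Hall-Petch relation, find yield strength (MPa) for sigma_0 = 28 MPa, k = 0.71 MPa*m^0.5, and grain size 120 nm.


d = 120 nm = 1.2e-07 m
sqrt(d) = 0.0003464102
Hall-Petch contribution = k / sqrt(d) = 0.71 / 0.0003464102 = 2049.6 MPa
sigma = sigma_0 + k/sqrt(d) = 28 + 2049.6 = 2077.6 MPa

2077.6


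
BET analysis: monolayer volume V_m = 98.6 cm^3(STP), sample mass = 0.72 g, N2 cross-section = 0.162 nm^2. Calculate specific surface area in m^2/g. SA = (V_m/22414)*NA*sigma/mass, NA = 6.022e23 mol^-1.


Number of moles in monolayer = V_m / 22414 = 98.6 / 22414 = 0.00439904
Number of molecules = moles * NA = 0.00439904 * 6.022e23
SA = molecules * sigma / mass
SA = (98.6 / 22414) * 6.022e23 * 0.162e-18 / 0.72
SA = 596.0 m^2/g

596.0


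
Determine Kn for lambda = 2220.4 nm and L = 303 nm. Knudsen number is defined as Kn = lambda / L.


Knudsen number Kn = lambda / L
Kn = 2220.4 / 303
Kn = 7.3281

7.3281


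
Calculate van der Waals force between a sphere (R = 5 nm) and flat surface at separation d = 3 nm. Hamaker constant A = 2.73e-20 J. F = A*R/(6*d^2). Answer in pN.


Convert to SI: R = 5 nm = 5e-09 m, d = 3 nm = 3e-09 m
F = A * R / (6 * d^2)
F = 2.73e-20 * 5e-09 / (6 * (3e-09)^2)
F = 2.52778e-12 N = 2.528 pN

2.528


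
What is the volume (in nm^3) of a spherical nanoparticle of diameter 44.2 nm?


Radius r = 44.2/2 = 22.1 nm
Volume V = (4/3) * pi * r^3
V = (4/3) * pi * (22.1)^3
V = 45213.22 nm^3

45213.22


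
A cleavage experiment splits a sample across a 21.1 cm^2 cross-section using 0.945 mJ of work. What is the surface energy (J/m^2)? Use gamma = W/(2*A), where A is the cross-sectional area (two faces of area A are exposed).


Convert: A = 21.1 cm^2 = 0.00211 m^2, W = 0.945 mJ = 0.000945 J
Cleaving exposes two faces of area A, so total new surface = 2*A and gamma = W / (2*A)
gamma = 0.000945 / (2 * 0.00211)
gamma = 0.224 J/m^2

0.224


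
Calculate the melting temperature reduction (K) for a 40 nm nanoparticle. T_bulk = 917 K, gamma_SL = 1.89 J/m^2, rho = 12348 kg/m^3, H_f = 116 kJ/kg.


Radius R = 40/2 = 20 nm = 2e-08 m
Convert H_f = 116 kJ/kg = 116000 J/kg
dT = 2 * gamma_SL * T_bulk / (rho * H_f * R)
dT = 2 * 1.89 * 917 / (12348 * 116000 * 2e-08)
dT = 121.0 K

121.0


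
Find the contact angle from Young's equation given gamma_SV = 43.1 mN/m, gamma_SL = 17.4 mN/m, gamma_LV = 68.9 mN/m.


cos(theta) = (gamma_SV - gamma_SL) / gamma_LV
cos(theta) = (43.1 - 17.4) / 68.9
cos(theta) = 0.373004
theta = arccos(0.373004) = 68.1 degrees

68.1


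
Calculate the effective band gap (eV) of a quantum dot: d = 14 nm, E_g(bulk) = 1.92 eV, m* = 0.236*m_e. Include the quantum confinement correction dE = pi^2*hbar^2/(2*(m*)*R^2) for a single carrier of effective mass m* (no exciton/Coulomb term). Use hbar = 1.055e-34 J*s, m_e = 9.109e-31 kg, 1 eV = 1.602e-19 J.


Radius R = 14/2 nm = 7e-09 m
Confinement energy dE = pi^2 * hbar^2 / (2 * m_eff * m_e * R^2)
dE = pi^2 * (1.055e-34)^2 / (2 * 0.236 * 9.109e-31 * (7e-09)^2) J, divided by 1.602e-19 J/eV
dE = 0.0325 eV
Total band gap = E_g(bulk) + dE = 1.92 + 0.0325 = 1.9525 eV

1.9525


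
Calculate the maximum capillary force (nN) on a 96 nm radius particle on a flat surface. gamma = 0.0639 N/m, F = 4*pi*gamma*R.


Convert radius: R = 96 nm = 9.6e-08 m
F = 4 * pi * gamma * R
F = 4 * pi * 0.0639 * 9.6e-08
F = 7.70871e-08 N = 77.0871 nN

77.0871


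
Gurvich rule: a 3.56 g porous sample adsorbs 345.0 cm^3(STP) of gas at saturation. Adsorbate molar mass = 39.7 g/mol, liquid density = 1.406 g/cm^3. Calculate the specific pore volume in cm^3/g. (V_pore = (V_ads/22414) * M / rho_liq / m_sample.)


Moles adsorbed n = V_ads / 22414 = 345.0 / 22414 = 1.539217e-02 mol
Liquid volume V_liq = n * M / rho_liq = 1.539217e-02 * 39.7 / 1.406 = 0.43462 cm^3
Specific pore volume V_pore = V_liq / m_sample = 0.43462 / 3.56
V_pore = 0.1221 cm^3/g

0.1221


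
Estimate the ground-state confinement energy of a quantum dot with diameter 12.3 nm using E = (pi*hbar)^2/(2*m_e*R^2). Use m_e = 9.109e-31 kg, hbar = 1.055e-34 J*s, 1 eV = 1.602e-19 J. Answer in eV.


Radius R = 12.3/2 = 6.15 nm = 6.15e-09 m
E = (pi * 1.055e-34)^2 / (2 * 9.109e-31 * (6.15e-09)^2)
E(J) = 1.59424e-21
E = E(J) / 1.602e-19 = 0.01 eV

0.01


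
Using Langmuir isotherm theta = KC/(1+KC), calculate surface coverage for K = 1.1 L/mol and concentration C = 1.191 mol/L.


Langmuir isotherm: theta = K*C / (1 + K*C)
K*C = 1.1 * 1.191 = 1.3101
theta = 1.3101 / (1 + 1.3101) = 1.3101 / 2.3101
theta = 0.5671

0.5671


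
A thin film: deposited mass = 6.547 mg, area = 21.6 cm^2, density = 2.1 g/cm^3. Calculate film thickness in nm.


Convert: m = 6.547 mg = 6.5470e-06 kg, A = 21.6 cm^2 = 2.1600e-03 m^2, rho = 2.1 g/cm^3 = 2100 kg/m^3
t = m / (A * rho)
t = 6.5470e-06 / (2.1600e-03 * 2100)
t = 1.4433e-06 m = 1443.3 nm

1443.3


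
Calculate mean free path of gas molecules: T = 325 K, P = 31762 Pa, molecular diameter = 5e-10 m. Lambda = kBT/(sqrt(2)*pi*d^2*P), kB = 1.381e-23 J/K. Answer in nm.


Mean free path: lambda = kB*T / (sqrt(2) * pi * d^2 * P)
lambda = 1.381e-23 * 325 / (sqrt(2) * pi * (5e-10)^2 * 31762)
lambda = 1.27223e-07 m
lambda = 127.22 nm

127.22


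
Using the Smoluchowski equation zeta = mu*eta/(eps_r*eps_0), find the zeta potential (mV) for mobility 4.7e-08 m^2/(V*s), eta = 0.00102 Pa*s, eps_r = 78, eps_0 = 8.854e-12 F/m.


Smoluchowski equation: zeta = mu * eta / (eps_r * eps_0)
zeta = 4.7e-08 * 0.00102 / (78 * 8.854e-12)
zeta = 0.069417 V = 69.42 mV

69.42


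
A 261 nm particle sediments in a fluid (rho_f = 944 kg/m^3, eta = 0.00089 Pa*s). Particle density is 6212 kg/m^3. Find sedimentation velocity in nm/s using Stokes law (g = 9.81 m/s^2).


Radius R = 261/2 nm = 1.305e-07 m
Density difference = 6212 - 944 = 5268 kg/m^3
v = 2 * R^2 * (rho_p - rho_f) * g / (9 * eta)
v = 2 * (1.305e-07)^2 * 5268 * 9.81 / (9 * 0.00089)
v = 2.19752e-07 m/s = 219.7522 nm/s

219.7522


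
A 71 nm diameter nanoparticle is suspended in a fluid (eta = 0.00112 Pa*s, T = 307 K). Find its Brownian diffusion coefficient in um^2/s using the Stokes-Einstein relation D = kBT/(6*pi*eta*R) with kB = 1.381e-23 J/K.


Radius R = 71/2 = 35.5 nm = 3.55e-08 m
D = kB*T / (6*pi*eta*R)
D = 1.381e-23 * 307 / (6 * pi * 0.00112 * 3.55e-08)
D = 5.65698e-12 m^2/s = 5.657 um^2/s

5.657


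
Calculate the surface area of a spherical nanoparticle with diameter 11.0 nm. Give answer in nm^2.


Radius r = 11.0/2 = 5.5 nm
Surface area SA = 4 * pi * r^2
SA = 4 * pi * (5.5)^2
SA = 380.13 nm^2

380.13


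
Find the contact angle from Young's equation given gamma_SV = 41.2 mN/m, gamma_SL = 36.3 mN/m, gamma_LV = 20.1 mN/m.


cos(theta) = (gamma_SV - gamma_SL) / gamma_LV
cos(theta) = (41.2 - 36.3) / 20.1
cos(theta) = 0.243781
theta = arccos(0.243781) = 75.89 degrees

75.89


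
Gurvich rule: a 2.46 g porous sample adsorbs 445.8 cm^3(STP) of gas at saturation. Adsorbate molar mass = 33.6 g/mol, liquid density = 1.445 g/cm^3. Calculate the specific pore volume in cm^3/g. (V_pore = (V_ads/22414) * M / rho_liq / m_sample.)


Moles adsorbed n = V_ads / 22414 = 445.8 / 22414 = 1.988935e-02 mol
Liquid volume V_liq = n * M / rho_liq = 1.988935e-02 * 33.6 / 1.445 = 0.46248 cm^3
Specific pore volume V_pore = V_liq / m_sample = 0.46248 / 2.46
V_pore = 0.188 cm^3/g

0.188


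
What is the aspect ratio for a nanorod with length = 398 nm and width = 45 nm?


Aspect ratio AR = length / diameter
AR = 398 / 45
AR = 8.84

8.84


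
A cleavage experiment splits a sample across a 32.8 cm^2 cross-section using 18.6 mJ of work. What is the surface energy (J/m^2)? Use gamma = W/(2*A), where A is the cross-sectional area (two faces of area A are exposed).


Convert: A = 32.8 cm^2 = 0.00328 m^2, W = 18.6 mJ = 0.0186 J
Cleaving exposes two faces of area A, so total new surface = 2*A and gamma = W / (2*A)
gamma = 0.0186 / (2 * 0.00328)
gamma = 2.835 J/m^2

2.835


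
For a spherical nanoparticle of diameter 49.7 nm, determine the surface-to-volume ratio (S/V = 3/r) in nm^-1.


Radius r = 49.7/2 = 24.85 nm
S/V = 3 / r = 3 / 24.85
S/V = 0.1207 nm^-1

0.1207


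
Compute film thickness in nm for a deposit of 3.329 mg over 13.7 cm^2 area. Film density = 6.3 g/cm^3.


Convert: m = 3.329 mg = 3.3290e-06 kg, A = 13.7 cm^2 = 1.3700e-03 m^2, rho = 6.3 g/cm^3 = 6300 kg/m^3
t = m / (A * rho)
t = 3.3290e-06 / (1.3700e-03 * 6300)
t = 3.8570e-07 m = 385.7 nm

385.7


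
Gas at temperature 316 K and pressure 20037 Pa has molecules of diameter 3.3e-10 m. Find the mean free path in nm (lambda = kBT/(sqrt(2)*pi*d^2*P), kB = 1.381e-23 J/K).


Mean free path: lambda = kB*T / (sqrt(2) * pi * d^2 * P)
lambda = 1.381e-23 * 316 / (sqrt(2) * pi * (3.3e-10)^2 * 20037)
lambda = 4.50148e-07 m
lambda = 450.15 nm

450.15


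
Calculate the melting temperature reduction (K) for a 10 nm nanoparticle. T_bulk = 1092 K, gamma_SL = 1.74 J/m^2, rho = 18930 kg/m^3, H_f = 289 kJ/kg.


Radius R = 10/2 = 5 nm = 5e-09 m
Convert H_f = 289 kJ/kg = 289000 J/kg
dT = 2 * gamma_SL * T_bulk / (rho * H_f * R)
dT = 2 * 1.74 * 1092 / (18930 * 289000 * 5e-09)
dT = 138.9 K

138.9


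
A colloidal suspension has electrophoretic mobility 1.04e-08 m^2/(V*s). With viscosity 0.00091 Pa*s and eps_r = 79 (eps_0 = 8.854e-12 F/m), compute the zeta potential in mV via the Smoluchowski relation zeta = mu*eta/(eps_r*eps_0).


Smoluchowski equation: zeta = mu * eta / (eps_r * eps_0)
zeta = 1.04e-08 * 0.00091 / (79 * 8.854e-12)
zeta = 0.01353 V = 13.53 mV

13.53
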